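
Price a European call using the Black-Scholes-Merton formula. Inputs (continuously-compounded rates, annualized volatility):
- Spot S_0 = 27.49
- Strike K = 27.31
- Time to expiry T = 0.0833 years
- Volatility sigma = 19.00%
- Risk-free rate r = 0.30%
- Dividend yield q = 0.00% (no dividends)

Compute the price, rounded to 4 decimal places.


Answer: Price = 0.6973

Derivation:
d1 = (ln(S/K) + (r - q + 0.5*sigma^2) * T) / (sigma * sqrt(T)) = 0.15177317
d2 = d1 - sigma * sqrt(T) = 0.09693587
exp(-rT) = 0.99975013; exp(-qT) = 1.00000000
C = S_0 * exp(-qT) * N(d1) - K * exp(-rT) * N(d2)
N(d1) = 0.56031708; N(d2) = 0.53861134
C = 27.4900 * 1.00000000 * 0.56031708 - 27.3100 * 0.99975013 * 0.53861134 = 0.6973


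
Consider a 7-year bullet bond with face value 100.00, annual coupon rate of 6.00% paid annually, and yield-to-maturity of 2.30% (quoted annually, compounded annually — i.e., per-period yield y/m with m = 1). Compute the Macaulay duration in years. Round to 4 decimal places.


Answer: Macaulay duration = 6.0406 years

Derivation:
Coupon per period c = face * coupon_rate / m = 6.000000
Periods per year m = 1; per-period yield y/m = 0.023000
Number of cashflows N = 7
Cashflows (t years, CF_t, discount factor 1/(1+y/m)^(m*t), PV):
  t = 1.0000: CF_t = 6.000000, DF = 0.977517, PV = 5.865103
  t = 2.0000: CF_t = 6.000000, DF = 0.955540, PV = 5.733238
  t = 3.0000: CF_t = 6.000000, DF = 0.934056, PV = 5.604338
  t = 4.0000: CF_t = 6.000000, DF = 0.913056, PV = 5.478337
  t = 5.0000: CF_t = 6.000000, DF = 0.892528, PV = 5.355168
  t = 6.0000: CF_t = 6.000000, DF = 0.872461, PV = 5.234768
  t = 7.0000: CF_t = 106.000000, DF = 0.852846, PV = 90.401665
Price P = sum_t PV_t = 123.672617
Macaulay numerator sum_t t * PV_t:
  t * PV_t at t = 1.0000: 5.865103
  t * PV_t at t = 2.0000: 11.466476
  t * PV_t at t = 3.0000: 16.813015
  t * PV_t at t = 4.0000: 21.913347
  t * PV_t at t = 5.0000: 26.775839
  t * PV_t at t = 6.0000: 31.408609
  t * PV_t at t = 7.0000: 632.811655
Macaulay duration D = (sum_t t * PV_t) / P = 747.054043 / 123.672617 = 6.040578


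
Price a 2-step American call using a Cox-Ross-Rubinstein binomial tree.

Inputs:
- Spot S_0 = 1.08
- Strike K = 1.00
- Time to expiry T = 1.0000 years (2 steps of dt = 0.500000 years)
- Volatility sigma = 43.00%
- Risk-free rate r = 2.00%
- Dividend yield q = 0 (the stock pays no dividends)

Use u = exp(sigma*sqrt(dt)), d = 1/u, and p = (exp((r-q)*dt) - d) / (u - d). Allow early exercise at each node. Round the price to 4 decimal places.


Answer: Price = V(0,0) = 0.2261

Derivation:
dt = T/N = 0.500000
u = exp(sigma*sqrt(dt)) = 1.355345; d = 1/u = 0.737820
p = (exp((r-q)*dt) - d) / (u - d) = 0.440841
Discount per step: exp(-r*dt) = 0.990050
Stock lattice S(k, i) with i counting down-moves:
  k=0: S(0,0) = 1.0800
  k=1: S(1,0) = 1.4638; S(1,1) = 0.7968
  k=2: S(2,0) = 1.9839; S(2,1) = 1.0800; S(2,2) = 0.5879
Terminal payoffs V(N, i) = max(S_T - K, 0):
  V(2,0) = 0.983916; V(2,1) = 0.080000; V(2,2) = 0.000000
Backward induction: V(k, i) = exp(-r*dt) * [p * V(k+1, i) + (1-p) * V(k+1, i+1)]; then take max(V_cont, immediate exercise) for American.
  V(1,0) = exp(-r*dt) * [p*0.983916 + (1-p)*0.080000] = 0.473723; exercise = 0.463772; V(1,0) = max -> 0.473723
  V(1,1) = exp(-r*dt) * [p*0.080000 + (1-p)*0.000000] = 0.034916; exercise = 0.000000; V(1,1) = max -> 0.034916
  V(0,0) = exp(-r*dt) * [p*0.473723 + (1-p)*0.034916] = 0.226088; exercise = 0.080000; V(0,0) = max -> 0.226088


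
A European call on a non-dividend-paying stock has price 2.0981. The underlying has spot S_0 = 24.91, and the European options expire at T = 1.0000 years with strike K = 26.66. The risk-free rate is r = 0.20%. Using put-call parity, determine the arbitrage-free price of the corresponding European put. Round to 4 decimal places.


Answer: Put price = 3.7948

Derivation:
Put-call parity: C - P = S_0 * exp(-qT) - K * exp(-rT).
S_0 * exp(-qT) = 24.9100 * 1.00000000 = 24.91000000
K * exp(-rT) = 26.6600 * 0.99800200 = 26.60673328
P = C - S*exp(-qT) + K*exp(-rT)
P = 2.0981 - 24.91000000 + 26.60673328 = 3.7948


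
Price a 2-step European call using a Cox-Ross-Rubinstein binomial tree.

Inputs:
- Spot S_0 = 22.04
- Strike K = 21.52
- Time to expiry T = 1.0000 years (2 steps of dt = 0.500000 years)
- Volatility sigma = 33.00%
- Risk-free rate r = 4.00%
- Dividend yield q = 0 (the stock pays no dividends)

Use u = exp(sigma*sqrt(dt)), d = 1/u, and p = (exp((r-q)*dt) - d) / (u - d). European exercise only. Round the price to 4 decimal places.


Answer: Price = V(0,0) = 3.3271

Derivation:
dt = T/N = 0.500000
u = exp(sigma*sqrt(dt)) = 1.262817; d = 1/u = 0.791880
p = (exp((r-q)*dt) - d) / (u - d) = 0.484823
Discount per step: exp(-r*dt) = 0.980199
Stock lattice S(k, i) with i counting down-moves:
  k=0: S(0,0) = 22.0400
  k=1: S(1,0) = 27.8325; S(1,1) = 17.4530
  k=2: S(2,0) = 35.1474; S(2,1) = 22.0400; S(2,2) = 13.8207
Terminal payoffs V(N, i) = max(S_T - K, 0):
  V(2,0) = 13.627358; V(2,1) = 0.520000; V(2,2) = 0.000000
Backward induction: V(k, i) = exp(-r*dt) * [p * V(k+1, i) + (1-p) * V(k+1, i+1)].
  V(1,0) = exp(-r*dt) * [p*13.627358 + (1-p)*0.520000] = 6.738620
  V(1,1) = exp(-r*dt) * [p*0.520000 + (1-p)*0.000000] = 0.247116
  V(0,0) = exp(-r*dt) * [p*6.738620 + (1-p)*0.247116] = 3.327134


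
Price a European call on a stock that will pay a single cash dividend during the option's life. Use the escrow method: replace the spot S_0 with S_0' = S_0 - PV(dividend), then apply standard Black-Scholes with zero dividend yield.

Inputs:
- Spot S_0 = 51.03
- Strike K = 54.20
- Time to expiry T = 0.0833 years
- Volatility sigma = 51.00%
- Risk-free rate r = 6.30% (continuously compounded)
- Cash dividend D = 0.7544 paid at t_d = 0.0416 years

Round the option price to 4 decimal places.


Answer: Price = 1.5744

Derivation:
PV(D) = D * exp(-r * t_d) = 0.7544 * 0.99738263 = 0.75242546
S_0' = S_0 - PV(D) = 51.0300 - 0.75242546 = 50.27757454
d1 = (ln(S_0'/K) + (r + sigma^2/2)*T) / (sigma*sqrt(T)) = -0.40110569
d2 = d1 - sigma*sqrt(T) = -0.54830056
exp(-rT) = 0.99476585
N(d1) = 0.34417116; N(d2) = 0.29174277
C = S_0' * N(d1) - K * exp(-rT) * N(d2) = 50.27757454 * 0.34417116 - 54.2000 * 0.99476585 * 0.29174277 = 1.5744


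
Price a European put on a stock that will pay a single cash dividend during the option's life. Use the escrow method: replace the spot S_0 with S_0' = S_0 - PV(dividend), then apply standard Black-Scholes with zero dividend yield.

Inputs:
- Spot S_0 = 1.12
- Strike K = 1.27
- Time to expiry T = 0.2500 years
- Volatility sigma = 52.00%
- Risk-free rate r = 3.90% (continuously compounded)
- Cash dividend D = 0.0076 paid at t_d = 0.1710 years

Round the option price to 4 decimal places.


PV(D) = D * exp(-r * t_d) = 0.0076 * 0.99335319 = 0.00754948
S_0' = S_0 - PV(D) = 1.1200 - 0.00754948 = 1.11245052
d1 = (ln(S_0'/K) + (r + sigma^2/2)*T) / (sigma*sqrt(T)) = -0.34192941
d2 = d1 - sigma*sqrt(T) = -0.60192941
exp(-rT) = 0.99029738
N(-d1) = 0.63379799; N(-d2) = 0.72638944
P = K * exp(-rT) * N(-d2) - S_0' * N(-d1) = 1.2700 * 0.99029738 * 0.72638944 - 1.11245052 * 0.63379799 = 0.2085

Answer: Price = 0.2085


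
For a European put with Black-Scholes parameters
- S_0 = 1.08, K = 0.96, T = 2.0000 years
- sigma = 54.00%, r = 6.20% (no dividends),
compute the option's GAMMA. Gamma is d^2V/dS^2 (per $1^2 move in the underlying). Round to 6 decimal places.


Answer: Gamma = 0.379008

Derivation:
d1 = 0.6984421509; d2 = -0.0652331728
phi(d1) = 0.3125942509; exp(-qT) = 1.0000000000; exp(-rT) = 0.8833798409
Gamma = exp(-qT) * phi(d1) / (S * sigma * sqrt(T)) = 1.0000000000 * 0.3125942509 / (1.0800 * 0.5400 * 1.4142135624) = 0.379008


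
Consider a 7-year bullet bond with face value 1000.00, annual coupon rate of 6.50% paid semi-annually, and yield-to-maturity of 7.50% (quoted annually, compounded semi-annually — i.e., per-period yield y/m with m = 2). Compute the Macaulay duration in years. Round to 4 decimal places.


Coupon per period c = face * coupon_rate / m = 32.500000
Periods per year m = 2; per-period yield y/m = 0.037500
Number of cashflows N = 14
Cashflows (t years, CF_t, discount factor 1/(1+y/m)^(m*t), PV):
  t = 0.5000: CF_t = 32.500000, DF = 0.963855, PV = 31.325301
  t = 1.0000: CF_t = 32.500000, DF = 0.929017, PV = 30.193061
  t = 1.5000: CF_t = 32.500000, DF = 0.895438, PV = 29.101746
  t = 2.0000: CF_t = 32.500000, DF = 0.863073, PV = 28.049876
  t = 2.5000: CF_t = 32.500000, DF = 0.831878, PV = 27.036025
  t = 3.0000: CF_t = 32.500000, DF = 0.801810, PV = 26.058819
  t = 3.5000: CF_t = 32.500000, DF = 0.772829, PV = 25.116934
  t = 4.0000: CF_t = 32.500000, DF = 0.744895, PV = 24.209093
  t = 4.5000: CF_t = 32.500000, DF = 0.717971, PV = 23.334065
  t = 5.0000: CF_t = 32.500000, DF = 0.692020, PV = 22.490666
  t = 5.5000: CF_t = 32.500000, DF = 0.667008, PV = 21.677750
  t = 6.0000: CF_t = 32.500000, DF = 0.642899, PV = 20.894217
  t = 6.5000: CF_t = 32.500000, DF = 0.619662, PV = 20.139004
  t = 7.0000: CF_t = 1032.500000, DF = 0.597264, PV = 616.675344
Price P = sum_t PV_t = 946.301901
Macaulay numerator sum_t t * PV_t:
  t * PV_t at t = 0.5000: 15.662651
  t * PV_t at t = 1.0000: 30.193061
  t * PV_t at t = 1.5000: 43.652619
  t * PV_t at t = 2.0000: 56.099751
  t * PV_t at t = 2.5000: 67.590062
  t * PV_t at t = 3.0000: 78.176457
  t * PV_t at t = 3.5000: 87.909269
  t * PV_t at t = 4.0000: 96.836372
  t * PV_t at t = 4.5000: 105.003295
  t * PV_t at t = 5.0000: 112.453328
  t * PV_t at t = 5.5000: 119.227625
  t * PV_t at t = 6.0000: 125.365301
  t * PV_t at t = 6.5000: 130.903527
  t * PV_t at t = 7.0000: 4316.727410
Macaulay duration D = (sum_t t * PV_t) / P = 5385.800726 / 946.301901 = 5.691419

Answer: Macaulay duration = 5.6914 years


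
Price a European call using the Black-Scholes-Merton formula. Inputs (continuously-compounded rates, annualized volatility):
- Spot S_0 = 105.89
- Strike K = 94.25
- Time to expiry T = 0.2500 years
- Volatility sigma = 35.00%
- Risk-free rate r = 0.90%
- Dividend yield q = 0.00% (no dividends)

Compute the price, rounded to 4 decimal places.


d1 = (ln(S/K) + (r - q + 0.5*sigma^2) * T) / (sigma * sqrt(T)) = 0.76578567
d2 = d1 - sigma * sqrt(T) = 0.59078567
exp(-rT) = 0.99775253; exp(-qT) = 1.00000000
C = S_0 * exp(-qT) * N(d1) - K * exp(-rT) * N(d2)
N(d1) = 0.77809808; N(d2) = 0.72266798
C = 105.8900 * 1.00000000 * 0.77809808 - 94.2500 * 0.99775253 * 0.72266798 = 14.4344

Answer: Price = 14.4344


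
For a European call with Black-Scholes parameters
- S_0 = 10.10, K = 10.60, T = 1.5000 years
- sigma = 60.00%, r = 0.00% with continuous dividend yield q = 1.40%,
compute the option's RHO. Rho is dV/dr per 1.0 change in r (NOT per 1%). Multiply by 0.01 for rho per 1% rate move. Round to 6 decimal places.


d1 = 0.2730928259; d2 = -0.4617540970
phi(d1) = 0.3843397396; exp(-qT) = 0.9792189646; exp(-rT) = 1.0000000000
N(d2) = 0.3221288361
Rho = K*T*exp(-rT)*N(d2) = 10.6000 * 1.5000 * 1.0000000000 * 0.3221288361 = 5.121848

Answer: Rho = 5.121848


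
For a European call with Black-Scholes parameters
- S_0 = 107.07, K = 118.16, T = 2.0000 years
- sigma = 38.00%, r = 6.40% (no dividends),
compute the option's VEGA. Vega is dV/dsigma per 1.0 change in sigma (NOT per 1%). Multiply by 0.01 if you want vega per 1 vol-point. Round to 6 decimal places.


d1 = 0.3234886765; d2 = -0.2139124772
phi(d1) = 0.3786053175; exp(-qT) = 1.0000000000; exp(-rT) = 0.8798533791
Vega = S * exp(-qT) * phi(d1) * sqrt(T) = 107.0700 * 1.0000000000 * 0.3786053175 * 1.4142135624 = 57.328359

Answer: Vega = 57.328359


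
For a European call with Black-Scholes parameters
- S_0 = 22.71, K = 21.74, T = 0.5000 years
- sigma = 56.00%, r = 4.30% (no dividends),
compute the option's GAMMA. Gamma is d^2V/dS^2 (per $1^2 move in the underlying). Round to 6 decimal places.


Answer: Gamma = 0.041541

Derivation:
d1 = 0.3625222179; d2 = -0.0334575796
phi(d1) = 0.3735700610; exp(-qT) = 1.0000000000; exp(-rT) = 0.9787294775
Gamma = exp(-qT) * phi(d1) / (S * sigma * sqrt(T)) = 1.0000000000 * 0.3735700610 / (22.7100 * 0.5600 * 0.7071067812) = 0.041541


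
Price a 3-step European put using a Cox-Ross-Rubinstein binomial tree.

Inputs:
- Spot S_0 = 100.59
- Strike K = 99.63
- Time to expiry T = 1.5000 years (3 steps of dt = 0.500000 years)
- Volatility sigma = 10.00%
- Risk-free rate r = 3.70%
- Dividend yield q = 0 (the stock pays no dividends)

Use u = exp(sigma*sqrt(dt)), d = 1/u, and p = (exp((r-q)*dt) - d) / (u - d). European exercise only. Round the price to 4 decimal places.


Answer: Price = V(0,0) = 2.5242

Derivation:
dt = T/N = 0.500000
u = exp(sigma*sqrt(dt)) = 1.073271; d = 1/u = 0.931731
p = (exp((r-q)*dt) - d) / (u - d) = 0.614252
Discount per step: exp(-r*dt) = 0.981670
Stock lattice S(k, i) with i counting down-moves:
  k=0: S(0,0) = 100.5900
  k=1: S(1,0) = 107.9603; S(1,1) = 93.7229
  k=2: S(2,0) = 115.8706; S(2,1) = 100.5900; S(2,2) = 87.3245
  k=3: S(3,0) = 124.3605; S(3,1) = 107.9603; S(3,2) = 93.7229; S(3,3) = 81.3630
Terminal payoffs V(N, i) = max(K - S_T, 0):
  V(3,0) = 0.000000; V(3,1) = 0.000000; V(3,2) = 5.907136; V(3,3) = 18.266984
Backward induction: V(k, i) = exp(-r*dt) * [p * V(k+1, i) + (1-p) * V(k+1, i+1)].
  V(2,0) = exp(-r*dt) * [p*0.000000 + (1-p)*0.000000] = 0.000000
  V(2,1) = exp(-r*dt) * [p*0.000000 + (1-p)*5.907136] = 2.236898
  V(2,2) = exp(-r*dt) * [p*5.907136 + (1-p)*18.266984] = 10.479252
  V(1,0) = exp(-r*dt) * [p*0.000000 + (1-p)*2.236898] = 0.847062
  V(1,1) = exp(-r*dt) * [p*2.236898 + (1-p)*10.479252] = 5.317088
  V(0,0) = exp(-r*dt) * [p*0.847062 + (1-p)*5.317088] = 2.524233


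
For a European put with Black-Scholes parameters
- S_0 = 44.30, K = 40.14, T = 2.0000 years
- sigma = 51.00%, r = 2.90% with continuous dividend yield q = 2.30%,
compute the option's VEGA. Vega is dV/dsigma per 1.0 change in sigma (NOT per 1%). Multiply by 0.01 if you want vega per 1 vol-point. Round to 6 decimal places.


d1 = 0.5139852900; d2 = -0.2072636268
phi(d1) = 0.3495778580; exp(-qT) = 0.9550419622; exp(-rT) = 0.9436499474
Vega = S * exp(-qT) * phi(d1) * sqrt(T) = 44.3000 * 0.9550419622 * 0.3495778580 * 1.4142135624 = 20.916311

Answer: Vega = 20.916311


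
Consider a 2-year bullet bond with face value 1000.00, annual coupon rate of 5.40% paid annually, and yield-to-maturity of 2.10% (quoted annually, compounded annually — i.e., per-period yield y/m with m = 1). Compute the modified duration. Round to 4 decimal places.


Coupon per period c = face * coupon_rate / m = 54.000000
Periods per year m = 1; per-period yield y/m = 0.021000
Number of cashflows N = 2
Cashflows (t years, CF_t, discount factor 1/(1+y/m)^(m*t), PV):
  t = 1.0000: CF_t = 54.000000, DF = 0.979432, PV = 52.889324
  t = 2.0000: CF_t = 1054.000000, DF = 0.959287, PV = 1011.088397
Price P = sum_t PV_t = 1063.977722
First compute Macaulay numerator sum_t t * PV_t:
  t * PV_t at t = 1.0000: 52.889324
  t * PV_t at t = 2.0000: 2022.176795
Macaulay duration D = 2075.066119 / 1063.977722 = 1.950291
Modified duration = D / (1 + y/m) = 1.950291 / (1 + 0.021000) = 1.910177

Answer: Modified duration = 1.9102


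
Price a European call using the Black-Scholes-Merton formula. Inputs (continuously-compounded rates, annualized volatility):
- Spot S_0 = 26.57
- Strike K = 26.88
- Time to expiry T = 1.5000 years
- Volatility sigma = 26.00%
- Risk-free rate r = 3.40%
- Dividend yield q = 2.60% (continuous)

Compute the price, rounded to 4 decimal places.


d1 = (ln(S/K) + (r - q + 0.5*sigma^2) * T) / (sigma * sqrt(T)) = 0.16047375
d2 = d1 - sigma * sqrt(T) = -0.15795992
exp(-rT) = 0.95027867; exp(-qT) = 0.96175071
C = S_0 * exp(-qT) * N(d1) - K * exp(-rT) * N(d2)
N(d1) = 0.56374605; N(d2) = 0.43724419
C = 26.5700 * 0.96175071 * 0.56374605 - 26.8800 * 0.95027867 * 0.43724419 = 3.2371

Answer: Price = 3.2371


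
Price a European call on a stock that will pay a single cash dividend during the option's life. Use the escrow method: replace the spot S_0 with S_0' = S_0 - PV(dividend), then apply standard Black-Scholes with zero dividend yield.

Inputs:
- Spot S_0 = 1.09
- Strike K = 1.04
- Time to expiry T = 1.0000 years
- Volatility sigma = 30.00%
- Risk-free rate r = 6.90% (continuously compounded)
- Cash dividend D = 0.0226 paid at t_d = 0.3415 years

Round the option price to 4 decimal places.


Answer: Price = 0.1762

Derivation:
PV(D) = D * exp(-r * t_d) = 0.0226 * 0.97671195 = 0.02207369
S_0' = S_0 - PV(D) = 1.0900 - 0.02207369 = 1.06792631
d1 = (ln(S_0'/K) + (r + sigma^2/2)*T) / (sigma*sqrt(T)) = 0.46832676
d2 = d1 - sigma*sqrt(T) = 0.16832676
exp(-rT) = 0.93332668
N(d1) = 0.68022453; N(d2) = 0.56683689
C = S_0' * N(d1) - K * exp(-rT) * N(d2) = 1.06792631 * 0.68022453 - 1.0400 * 0.93332668 * 0.56683689 = 0.1762


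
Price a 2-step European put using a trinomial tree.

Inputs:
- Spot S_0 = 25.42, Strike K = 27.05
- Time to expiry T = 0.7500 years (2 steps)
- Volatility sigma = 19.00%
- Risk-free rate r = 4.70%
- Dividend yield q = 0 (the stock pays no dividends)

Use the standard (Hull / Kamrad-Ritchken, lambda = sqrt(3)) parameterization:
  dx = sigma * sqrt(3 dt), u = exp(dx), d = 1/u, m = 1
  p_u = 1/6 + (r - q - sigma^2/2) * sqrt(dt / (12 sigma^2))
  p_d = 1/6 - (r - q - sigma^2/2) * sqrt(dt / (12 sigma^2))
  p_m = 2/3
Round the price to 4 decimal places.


Answer: Price = V(0,0) = 2.1018

Derivation:
dt = T/N = 0.375000; dx = sigma*sqrt(3*dt) = 0.201525
u = exp(dx) = 1.223267; d = 1/u = 0.817483
p_u = 0.193602, p_m = 0.666667, p_d = 0.139731
Discount per step: exp(-r*dt) = 0.982529
Stock lattice S(k, j) with j the centered position index:
  k=0: S(0,+0) = 25.4200
  k=1: S(1,-1) = 20.7804; S(1,+0) = 25.4200; S(1,+1) = 31.0955
  k=2: S(2,-2) = 16.9876; S(2,-1) = 20.7804; S(2,+0) = 25.4200; S(2,+1) = 31.0955; S(2,+2) = 38.0381
Terminal payoffs V(N, j) = max(K - S_T, 0):
  V(2,-2) = 10.062371; V(2,-1) = 6.269588; V(2,+0) = 1.630000; V(2,+1) = 0.000000; V(2,+2) = 0.000000
Backward induction: V(k, j) = exp(-r*dt) * [p_u * V(k+1, j+1) + p_m * V(k+1, j) + p_d * V(k+1, j-1)]
  V(1,-1) = exp(-r*dt) * [p_u*1.630000 + p_m*6.269588 + p_d*10.062371] = 5.798226
  V(1,+0) = exp(-r*dt) * [p_u*0.000000 + p_m*1.630000 + p_d*6.269588] = 1.928435
  V(1,+1) = exp(-r*dt) * [p_u*0.000000 + p_m*0.000000 + p_d*1.630000] = 0.223783
  V(0,+0) = exp(-r*dt) * [p_u*0.223783 + p_m*1.928435 + p_d*5.798226] = 2.101771


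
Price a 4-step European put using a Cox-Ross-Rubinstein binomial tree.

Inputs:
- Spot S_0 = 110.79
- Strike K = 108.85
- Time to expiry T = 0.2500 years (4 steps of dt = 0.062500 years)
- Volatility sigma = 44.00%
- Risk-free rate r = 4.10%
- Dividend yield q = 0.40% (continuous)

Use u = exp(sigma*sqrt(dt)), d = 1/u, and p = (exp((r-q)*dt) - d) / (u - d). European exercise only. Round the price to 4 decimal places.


dt = T/N = 0.062500
u = exp(sigma*sqrt(dt)) = 1.116278; d = 1/u = 0.895834
p = (exp((r-q)*dt) - d) / (u - d) = 0.483030
Discount per step: exp(-r*dt) = 0.997441
Stock lattice S(k, i) with i counting down-moves:
  k=0: S(0,0) = 110.7900
  k=1: S(1,0) = 123.6724; S(1,1) = 99.2495
  k=2: S(2,0) = 138.0528; S(2,1) = 110.7900; S(2,2) = 88.9111
  k=3: S(3,0) = 154.1054; S(3,1) = 123.6724; S(3,2) = 99.2495; S(3,3) = 79.6496
  k=4: S(4,0) = 172.0244; S(4,1) = 138.0528; S(4,2) = 110.7900; S(4,3) = 88.9111; S(4,4) = 71.3528
Terminal payoffs V(N, i) = max(K - S_T, 0):
  V(4,0) = 0.000000; V(4,1) = 0.000000; V(4,2) = 0.000000; V(4,3) = 19.938942; V(4,4) = 37.497205
Backward induction: V(k, i) = exp(-r*dt) * [p * V(k+1, i) + (1-p) * V(k+1, i+1)].
  V(3,0) = exp(-r*dt) * [p*0.000000 + (1-p)*0.000000] = 0.000000
  V(3,1) = exp(-r*dt) * [p*0.000000 + (1-p)*0.000000] = 0.000000
  V(3,2) = exp(-r*dt) * [p*0.000000 + (1-p)*19.938942] = 10.281454
  V(3,3) = exp(-r*dt) * [p*19.938942 + (1-p)*37.497205] = 28.941778
  V(2,0) = exp(-r*dt) * [p*0.000000 + (1-p)*0.000000] = 0.000000
  V(2,1) = exp(-r*dt) * [p*0.000000 + (1-p)*10.281454] = 5.301600
  V(2,2) = exp(-r*dt) * [p*10.281454 + (1-p)*28.941778] = 19.877281
  V(1,0) = exp(-r*dt) * [p*0.000000 + (1-p)*5.301600] = 2.733754
  V(1,1) = exp(-r*dt) * [p*5.301600 + (1-p)*19.877281] = 12.803937
  V(0,0) = exp(-r*dt) * [p*2.733754 + (1-p)*12.803937] = 7.919417

Answer: Price = V(0,0) = 7.9194


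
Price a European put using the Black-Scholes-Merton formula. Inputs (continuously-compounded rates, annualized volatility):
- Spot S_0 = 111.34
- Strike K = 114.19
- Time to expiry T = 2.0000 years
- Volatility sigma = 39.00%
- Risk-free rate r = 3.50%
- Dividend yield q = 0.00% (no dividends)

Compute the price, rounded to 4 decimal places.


Answer: Price = 21.3033

Derivation:
d1 = (ln(S/K) + (r - q + 0.5*sigma^2) * T) / (sigma * sqrt(T)) = 0.35686202
d2 = d1 - sigma * sqrt(T) = -0.19468126
exp(-rT) = 0.93239382; exp(-qT) = 1.00000000
P = K * exp(-rT) * N(-d2) - S_0 * exp(-qT) * N(-d1)
N(-d1) = 0.36059755; N(-d2) = 0.57717876
P = 114.1900 * 0.93239382 * 0.57717876 - 111.3400 * 1.00000000 * 0.36059755 = 21.3033


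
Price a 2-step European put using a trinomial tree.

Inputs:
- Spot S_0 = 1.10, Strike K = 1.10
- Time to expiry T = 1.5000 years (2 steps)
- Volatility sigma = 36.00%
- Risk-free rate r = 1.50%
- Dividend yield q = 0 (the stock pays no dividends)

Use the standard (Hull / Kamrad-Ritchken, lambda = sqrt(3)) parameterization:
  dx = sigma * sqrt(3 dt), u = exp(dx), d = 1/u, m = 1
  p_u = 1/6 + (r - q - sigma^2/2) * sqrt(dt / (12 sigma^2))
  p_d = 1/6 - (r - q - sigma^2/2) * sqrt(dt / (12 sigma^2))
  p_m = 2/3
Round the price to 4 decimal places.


dt = T/N = 0.750000; dx = sigma*sqrt(3*dt) = 0.540000
u = exp(dx) = 1.716007; d = 1/u = 0.582748
p_u = 0.132083, p_m = 0.666667, p_d = 0.201250
Discount per step: exp(-r*dt) = 0.988813
Stock lattice S(k, j) with j the centered position index:
  k=0: S(0,+0) = 1.1000
  k=1: S(1,-1) = 0.6410; S(1,+0) = 1.1000; S(1,+1) = 1.8876
  k=2: S(2,-2) = 0.3736; S(2,-1) = 0.6410; S(2,+0) = 1.1000; S(2,+1) = 1.8876; S(2,+2) = 3.2391
Terminal payoffs V(N, j) = max(K - S_T, 0):
  V(2,-2) = 0.726445; V(2,-1) = 0.458977; V(2,+0) = 0.000000; V(2,+1) = 0.000000; V(2,+2) = 0.000000
Backward induction: V(k, j) = exp(-r*dt) * [p_u * V(k+1, j+1) + p_m * V(k+1, j) + p_d * V(k+1, j-1)]
  V(1,-1) = exp(-r*dt) * [p_u*0.000000 + p_m*0.458977 + p_d*0.726445] = 0.447123
  V(1,+0) = exp(-r*dt) * [p_u*0.000000 + p_m*0.000000 + p_d*0.458977] = 0.091336
  V(1,+1) = exp(-r*dt) * [p_u*0.000000 + p_m*0.000000 + p_d*0.000000] = 0.000000
  V(0,+0) = exp(-r*dt) * [p_u*0.000000 + p_m*0.091336 + p_d*0.447123] = 0.149186

Answer: Price = V(0,0) = 0.1492


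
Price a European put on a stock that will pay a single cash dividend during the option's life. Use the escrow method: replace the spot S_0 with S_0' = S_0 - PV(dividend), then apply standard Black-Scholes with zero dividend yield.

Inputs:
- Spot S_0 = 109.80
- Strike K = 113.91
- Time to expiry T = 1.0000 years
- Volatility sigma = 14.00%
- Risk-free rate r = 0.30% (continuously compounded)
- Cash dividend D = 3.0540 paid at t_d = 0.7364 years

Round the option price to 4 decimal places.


Answer: Price = 10.1457

Derivation:
PV(D) = D * exp(-r * t_d) = 3.0540 * 0.99779324 = 3.04726055
S_0' = S_0 - PV(D) = 109.8000 - 3.04726055 = 106.75273945
d1 = (ln(S_0'/K) + (r + sigma^2/2)*T) / (sigma*sqrt(T)) = -0.37209535
d2 = d1 - sigma*sqrt(T) = -0.51209535
exp(-rT) = 0.99700450
N(-d1) = 0.64508907; N(-d2) = 0.69570786
P = K * exp(-rT) * N(-d2) - S_0' * N(-d1) = 113.9100 * 0.99700450 * 0.69570786 - 106.75273945 * 0.64508907 = 10.1457


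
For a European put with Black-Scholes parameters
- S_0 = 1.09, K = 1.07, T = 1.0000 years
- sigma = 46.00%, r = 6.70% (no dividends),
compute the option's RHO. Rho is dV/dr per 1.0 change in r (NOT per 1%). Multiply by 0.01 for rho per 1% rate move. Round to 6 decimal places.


Answer: Rho = -0.517924

Derivation:
d1 = 0.4159109734; d2 = -0.0440890266
phi(d1) = 0.3658874516; exp(-qT) = 1.0000000000; exp(-rT) = 0.9351952013
N(-d2) = 0.5175832801
Rho = -K*T*exp(-rT)*N(-d2) = -1.0700 * 1.0000 * 0.9351952013 * 0.5175832801 = -0.517924


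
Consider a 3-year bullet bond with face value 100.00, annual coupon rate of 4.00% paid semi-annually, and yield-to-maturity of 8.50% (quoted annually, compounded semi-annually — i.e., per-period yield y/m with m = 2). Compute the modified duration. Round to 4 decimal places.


Answer: Modified duration = 2.7296

Derivation:
Coupon per period c = face * coupon_rate / m = 2.000000
Periods per year m = 2; per-period yield y/m = 0.042500
Number of cashflows N = 6
Cashflows (t years, CF_t, discount factor 1/(1+y/m)^(m*t), PV):
  t = 0.5000: CF_t = 2.000000, DF = 0.959233, PV = 1.918465
  t = 1.0000: CF_t = 2.000000, DF = 0.920127, PV = 1.840254
  t = 1.5000: CF_t = 2.000000, DF = 0.882616, PV = 1.765232
  t = 2.0000: CF_t = 2.000000, DF = 0.846634, PV = 1.693268
  t = 2.5000: CF_t = 2.000000, DF = 0.812119, PV = 1.624238
  t = 3.0000: CF_t = 102.000000, DF = 0.779011, PV = 79.459127
Price P = sum_t PV_t = 88.300585
First compute Macaulay numerator sum_t t * PV_t:
  t * PV_t at t = 0.5000: 0.959233
  t * PV_t at t = 1.0000: 1.840254
  t * PV_t at t = 1.5000: 2.647848
  t * PV_t at t = 2.0000: 3.386536
  t * PV_t at t = 2.5000: 4.060595
  t * PV_t at t = 3.0000: 238.377381
Macaulay duration D = 251.271848 / 88.300585 = 2.845642
Modified duration = D / (1 + y/m) = 2.845642 / (1 + 0.042500) = 2.729633


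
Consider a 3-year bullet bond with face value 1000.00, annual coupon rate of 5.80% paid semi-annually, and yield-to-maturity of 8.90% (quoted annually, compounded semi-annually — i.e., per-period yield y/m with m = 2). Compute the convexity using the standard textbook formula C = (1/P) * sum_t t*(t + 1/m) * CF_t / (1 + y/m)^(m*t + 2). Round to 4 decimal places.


Coupon per period c = face * coupon_rate / m = 29.000000
Periods per year m = 2; per-period yield y/m = 0.044500
Number of cashflows N = 6
Cashflows (t years, CF_t, discount factor 1/(1+y/m)^(m*t), PV):
  t = 0.5000: CF_t = 29.000000, DF = 0.957396, PV = 27.764481
  t = 1.0000: CF_t = 29.000000, DF = 0.916607, PV = 26.581599
  t = 1.5000: CF_t = 29.000000, DF = 0.877556, PV = 25.449114
  t = 2.0000: CF_t = 29.000000, DF = 0.840168, PV = 24.364877
  t = 2.5000: CF_t = 29.000000, DF = 0.804374, PV = 23.326833
  t = 3.0000: CF_t = 1029.000000, DF = 0.770104, PV = 792.436934
Price P = sum_t PV_t = 919.923837
Convexity numerator sum_t t*(t + 1/m) * CF_t / (1+y/m)^(m*t + 2):
  t = 0.5000: term = 12.724557
  t = 1.0000: term = 36.547315
  t = 1.5000: term = 69.980498
  t = 2.0000: term = 111.665068
  t = 2.5000: term = 160.361515
  t = 3.0000: term = 7626.708004
Convexity = (1/P) * sum = 8017.986958 / 919.923837 = 8.715925

Answer: Convexity = 8.7159


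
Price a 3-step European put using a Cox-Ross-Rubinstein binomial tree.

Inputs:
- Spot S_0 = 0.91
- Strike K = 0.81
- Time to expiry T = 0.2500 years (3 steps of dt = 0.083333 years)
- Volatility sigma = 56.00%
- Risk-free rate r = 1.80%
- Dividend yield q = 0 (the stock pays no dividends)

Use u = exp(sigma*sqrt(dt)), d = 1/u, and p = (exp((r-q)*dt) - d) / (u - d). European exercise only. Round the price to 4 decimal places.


dt = T/N = 0.083333
u = exp(sigma*sqrt(dt)) = 1.175458; d = 1/u = 0.850732
p = (exp((r-q)*dt) - d) / (u - d) = 0.464296
Discount per step: exp(-r*dt) = 0.998501
Stock lattice S(k, i) with i counting down-moves:
  k=0: S(0,0) = 0.9100
  k=1: S(1,0) = 1.0697; S(1,1) = 0.7742
  k=2: S(2,0) = 1.2573; S(2,1) = 0.9100; S(2,2) = 0.6586
  k=3: S(3,0) = 1.4780; S(3,1) = 1.0697; S(3,2) = 0.7742; S(3,3) = 0.5603
Terminal payoffs V(N, i) = max(K - S_T, 0):
  V(3,0) = 0.000000; V(3,1) = 0.000000; V(3,2) = 0.035834; V(3,3) = 0.249701
Backward induction: V(k, i) = exp(-r*dt) * [p * V(k+1, i) + (1-p) * V(k+1, i+1)].
  V(2,0) = exp(-r*dt) * [p*0.000000 + (1-p)*0.000000] = 0.000000
  V(2,1) = exp(-r*dt) * [p*0.000000 + (1-p)*0.035834] = 0.019168
  V(2,2) = exp(-r*dt) * [p*0.035834 + (1-p)*0.249701] = 0.150178
  V(1,0) = exp(-r*dt) * [p*0.000000 + (1-p)*0.019168] = 0.010253
  V(1,1) = exp(-r*dt) * [p*0.019168 + (1-p)*0.150178] = 0.089216
  V(0,0) = exp(-r*dt) * [p*0.010253 + (1-p)*0.089216] = 0.052475

Answer: Price = V(0,0) = 0.0525


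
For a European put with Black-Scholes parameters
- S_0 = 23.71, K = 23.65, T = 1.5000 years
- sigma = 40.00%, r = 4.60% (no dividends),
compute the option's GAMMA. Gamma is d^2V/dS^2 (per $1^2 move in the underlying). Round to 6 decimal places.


Answer: Gamma = 0.031819

Derivation:
d1 = 0.3909667017; d2 = -0.0989312468
phi(d1) = 0.3695881453; exp(-qT) = 1.0000000000; exp(-rT) = 0.9333266801
Gamma = exp(-qT) * phi(d1) / (S * sigma * sqrt(T)) = 1.0000000000 * 0.3695881453 / (23.7100 * 0.4000 * 1.2247448714) = 0.031819


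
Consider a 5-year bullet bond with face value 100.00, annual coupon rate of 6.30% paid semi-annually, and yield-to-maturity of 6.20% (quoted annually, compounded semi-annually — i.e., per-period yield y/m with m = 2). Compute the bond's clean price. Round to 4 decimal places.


Answer: Price = 100.4243

Derivation:
Coupon per period c = face * coupon_rate / m = 3.150000
Periods per year m = 2; per-period yield y/m = 0.031000
Number of cashflows N = 10
Cashflows (t years, CF_t, discount factor 1/(1+y/m)^(m*t), PV):
  t = 0.5000: CF_t = 3.150000, DF = 0.969932, PV = 3.055286
  t = 1.0000: CF_t = 3.150000, DF = 0.940768, PV = 2.963420
  t = 1.5000: CF_t = 3.150000, DF = 0.912481, PV = 2.874316
  t = 2.0000: CF_t = 3.150000, DF = 0.885045, PV = 2.787892
  t = 2.5000: CF_t = 3.150000, DF = 0.858434, PV = 2.704066
  t = 3.0000: CF_t = 3.150000, DF = 0.832622, PV = 2.622760
  t = 3.5000: CF_t = 3.150000, DF = 0.807587, PV = 2.543899
  t = 4.0000: CF_t = 3.150000, DF = 0.783305, PV = 2.467409
  t = 4.5000: CF_t = 3.150000, DF = 0.759752, PV = 2.393220
  t = 5.0000: CF_t = 103.150000, DF = 0.736908, PV = 76.012073
Price P = sum_t PV_t = 100.424342


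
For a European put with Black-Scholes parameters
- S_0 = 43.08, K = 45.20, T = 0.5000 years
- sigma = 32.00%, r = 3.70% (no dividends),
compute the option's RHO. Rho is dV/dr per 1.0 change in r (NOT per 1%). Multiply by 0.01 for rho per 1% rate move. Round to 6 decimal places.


Answer: Rho = -13.228477

Derivation:
d1 = -0.0174047022; d2 = -0.2436788722
phi(d1) = 0.3988818604; exp(-qT) = 1.0000000000; exp(-rT) = 0.9816700746
N(-d2) = 0.5962602311
Rho = -K*T*exp(-rT)*N(-d2) = -45.2000 * 0.5000 * 0.9816700746 * 0.5962602311 = -13.228477


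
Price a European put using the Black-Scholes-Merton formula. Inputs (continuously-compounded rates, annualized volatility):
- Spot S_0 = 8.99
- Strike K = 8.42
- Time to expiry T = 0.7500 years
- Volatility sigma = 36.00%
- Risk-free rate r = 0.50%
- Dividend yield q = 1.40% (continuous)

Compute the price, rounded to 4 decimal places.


Answer: Price = 0.8356

Derivation:
d1 = (ln(S/K) + (r - q + 0.5*sigma^2) * T) / (sigma * sqrt(T)) = 0.34433497
d2 = d1 - sigma * sqrt(T) = 0.03256583
exp(-rT) = 0.99625702; exp(-qT) = 0.98955493
P = K * exp(-rT) * N(-d2) - S_0 * exp(-qT) * N(-d1)
N(-d1) = 0.36529719; N(-d2) = 0.48701041
P = 8.4200 * 0.99625702 * 0.48701041 - 8.9900 * 0.98955493 * 0.36529719 = 0.8356


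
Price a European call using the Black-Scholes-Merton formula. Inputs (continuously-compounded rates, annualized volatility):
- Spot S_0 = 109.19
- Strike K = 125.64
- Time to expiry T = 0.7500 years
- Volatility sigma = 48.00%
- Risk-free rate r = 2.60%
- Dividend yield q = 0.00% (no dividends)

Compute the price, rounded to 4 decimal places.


Answer: Price = 12.9108

Derivation:
d1 = (ln(S/K) + (r - q + 0.5*sigma^2) * T) / (sigma * sqrt(T)) = -0.08282857
d2 = d1 - sigma * sqrt(T) = -0.49852077
exp(-rT) = 0.98068890; exp(-qT) = 1.00000000
C = S_0 * exp(-qT) * N(d1) - K * exp(-rT) * N(d2)
N(d1) = 0.46699393; N(d2) = 0.30905852
C = 109.1900 * 1.00000000 * 0.46699393 - 125.6400 * 0.98068890 * 0.30905852 = 12.9108


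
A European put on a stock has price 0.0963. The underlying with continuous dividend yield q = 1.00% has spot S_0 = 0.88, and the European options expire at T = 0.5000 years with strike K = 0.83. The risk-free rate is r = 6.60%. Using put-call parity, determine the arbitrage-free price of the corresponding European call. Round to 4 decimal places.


Put-call parity: C - P = S_0 * exp(-qT) - K * exp(-rT).
S_0 * exp(-qT) = 0.8800 * 0.99501248 = 0.87561098
K * exp(-rT) = 0.8300 * 0.96753856 = 0.80305700
C = P + S*exp(-qT) - K*exp(-rT)
C = 0.0963 + 0.87561098 - 0.80305700 = 0.1689

Answer: Call price = 0.1689


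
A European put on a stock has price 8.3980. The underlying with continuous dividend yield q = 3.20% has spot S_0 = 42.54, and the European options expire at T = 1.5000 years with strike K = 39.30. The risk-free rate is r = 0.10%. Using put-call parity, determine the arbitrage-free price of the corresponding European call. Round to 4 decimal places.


Put-call parity: C - P = S_0 * exp(-qT) - K * exp(-rT).
S_0 * exp(-qT) = 42.5400 * 0.95313379 = 40.54631130
K * exp(-rT) = 39.3000 * 0.99850112 = 39.24109419
C = P + S*exp(-qT) - K*exp(-rT)
C = 8.3980 + 40.54631130 - 39.24109419 = 9.7032

Answer: Call price = 9.7032


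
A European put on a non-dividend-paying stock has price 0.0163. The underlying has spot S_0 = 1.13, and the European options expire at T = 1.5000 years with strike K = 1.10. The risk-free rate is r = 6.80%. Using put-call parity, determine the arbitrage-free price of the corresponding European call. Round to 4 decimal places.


Put-call parity: C - P = S_0 * exp(-qT) - K * exp(-rT).
S_0 * exp(-qT) = 1.1300 * 1.00000000 = 1.13000000
K * exp(-rT) = 1.1000 * 0.90302955 = 0.99333251
C = P + S*exp(-qT) - K*exp(-rT)
C = 0.0163 + 1.13000000 - 0.99333251 = 0.1530

Answer: Call price = 0.1530


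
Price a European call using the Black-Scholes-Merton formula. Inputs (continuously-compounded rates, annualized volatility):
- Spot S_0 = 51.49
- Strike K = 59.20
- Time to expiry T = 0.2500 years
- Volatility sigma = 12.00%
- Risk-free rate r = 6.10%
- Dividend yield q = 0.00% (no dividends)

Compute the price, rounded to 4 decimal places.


Answer: Price = 0.0230

Derivation:
d1 = (ln(S/K) + (r - q + 0.5*sigma^2) * T) / (sigma * sqrt(T)) = -2.04139880
d2 = d1 - sigma * sqrt(T) = -2.10139880
exp(-rT) = 0.98486569; exp(-qT) = 1.00000000
C = S_0 * exp(-qT) * N(d1) - K * exp(-rT) * N(d2)
N(d1) = 0.02060560; N(d2) = 0.01780299
C = 51.4900 * 1.00000000 * 0.02060560 - 59.2000 * 0.98486569 * 0.01780299 = 0.0230


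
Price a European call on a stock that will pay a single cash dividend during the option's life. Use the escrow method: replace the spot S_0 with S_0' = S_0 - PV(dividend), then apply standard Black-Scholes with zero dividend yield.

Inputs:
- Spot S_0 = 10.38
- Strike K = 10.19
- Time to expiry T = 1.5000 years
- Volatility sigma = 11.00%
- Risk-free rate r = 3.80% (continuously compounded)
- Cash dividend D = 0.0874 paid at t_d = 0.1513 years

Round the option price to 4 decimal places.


Answer: Price = 0.9335

Derivation:
PV(D) = D * exp(-r * t_d) = 0.0874 * 0.99426710 = 0.08689894
S_0' = S_0 - PV(D) = 10.3800 - 0.08689894 = 10.29310106
d1 = (ln(S_0'/K) + (r + sigma^2/2)*T) / (sigma*sqrt(T)) = 0.56517911
d2 = d1 - sigma*sqrt(T) = 0.43045717
exp(-rT) = 0.94459407
N(d1) = 0.71402403; N(d2) = 0.66656844
C = S_0' * N(d1) - K * exp(-rT) * N(d2) = 10.29310106 * 0.71402403 - 10.1900 * 0.94459407 * 0.66656844 = 0.9335


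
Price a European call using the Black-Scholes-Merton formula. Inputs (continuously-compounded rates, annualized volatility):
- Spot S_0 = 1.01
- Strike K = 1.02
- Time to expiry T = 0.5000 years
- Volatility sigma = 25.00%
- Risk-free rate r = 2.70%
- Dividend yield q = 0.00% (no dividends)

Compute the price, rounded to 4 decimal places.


d1 = (ln(S/K) + (r - q + 0.5*sigma^2) * T) / (sigma * sqrt(T)) = 0.10902288
d2 = d1 - sigma * sqrt(T) = -0.06775382
exp(-rT) = 0.98659072; exp(-qT) = 1.00000000
C = S_0 * exp(-qT) * N(d1) - K * exp(-rT) * N(d2)
N(d1) = 0.54340783; N(d2) = 0.47299080
C = 1.0100 * 1.00000000 * 0.54340783 - 1.0200 * 0.98659072 * 0.47299080 = 0.0729

Answer: Price = 0.0729


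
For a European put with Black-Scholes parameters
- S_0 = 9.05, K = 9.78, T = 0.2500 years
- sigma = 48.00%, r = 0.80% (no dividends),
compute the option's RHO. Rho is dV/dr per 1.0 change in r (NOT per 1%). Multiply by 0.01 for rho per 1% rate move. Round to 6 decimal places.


Answer: Rho = -1.630437

Derivation:
d1 = -0.1948946931; d2 = -0.4348946931
phi(d1) = 0.3914370752; exp(-qT) = 1.0000000000; exp(-rT) = 0.9980019987
N(-d2) = 0.6681805666
Rho = -K*T*exp(-rT)*N(-d2) = -9.7800 * 0.2500 * 0.9980019987 * 0.6681805666 = -1.630437


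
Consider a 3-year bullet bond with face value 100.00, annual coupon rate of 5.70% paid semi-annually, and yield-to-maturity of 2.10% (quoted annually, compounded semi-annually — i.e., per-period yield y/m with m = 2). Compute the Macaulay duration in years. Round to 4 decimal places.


Answer: Macaulay duration = 2.8111 years

Derivation:
Coupon per period c = face * coupon_rate / m = 2.850000
Periods per year m = 2; per-period yield y/m = 0.010500
Number of cashflows N = 6
Cashflows (t years, CF_t, discount factor 1/(1+y/m)^(m*t), PV):
  t = 0.5000: CF_t = 2.850000, DF = 0.989609, PV = 2.820386
  t = 1.0000: CF_t = 2.850000, DF = 0.979326, PV = 2.791080
  t = 1.5000: CF_t = 2.850000, DF = 0.969150, PV = 2.762078
  t = 2.0000: CF_t = 2.850000, DF = 0.959080, PV = 2.733377
  t = 2.5000: CF_t = 2.850000, DF = 0.949114, PV = 2.704975
  t = 3.0000: CF_t = 102.850000, DF = 0.939252, PV = 96.602060
Price P = sum_t PV_t = 110.413956
Macaulay numerator sum_t t * PV_t:
  t * PV_t at t = 0.5000: 1.410193
  t * PV_t at t = 1.0000: 2.791080
  t * PV_t at t = 1.5000: 4.143117
  t * PV_t at t = 2.0000: 5.466755
  t * PV_t at t = 2.5000: 6.762438
  t * PV_t at t = 3.0000: 289.806181
Macaulay duration D = (sum_t t * PV_t) / P = 310.379763 / 110.413956 = 2.811056


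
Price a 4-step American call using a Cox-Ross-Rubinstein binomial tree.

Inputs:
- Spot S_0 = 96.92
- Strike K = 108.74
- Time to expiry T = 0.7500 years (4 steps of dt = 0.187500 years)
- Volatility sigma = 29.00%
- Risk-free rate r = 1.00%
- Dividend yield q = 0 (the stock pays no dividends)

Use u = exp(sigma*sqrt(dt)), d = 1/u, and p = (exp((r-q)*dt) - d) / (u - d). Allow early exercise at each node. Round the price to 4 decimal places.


dt = T/N = 0.187500
u = exp(sigma*sqrt(dt)) = 1.133799; d = 1/u = 0.881991
p = (exp((r-q)*dt) - d) / (u - d) = 0.476101
Discount per step: exp(-r*dt) = 0.998127
Stock lattice S(k, i) with i counting down-moves:
  k=0: S(0,0) = 96.9200
  k=1: S(1,0) = 109.8878; S(1,1) = 85.4825
  k=2: S(2,0) = 124.5906; S(2,1) = 96.9200; S(2,2) = 75.3948
  k=3: S(3,0) = 141.2607; S(3,1) = 109.8878; S(3,2) = 85.4825; S(3,3) = 66.4975
  k=4: S(4,0) = 160.1612; S(4,1) = 124.5906; S(4,2) = 96.9200; S(4,3) = 75.3948; S(4,4) = 58.6502
Terminal payoffs V(N, i) = max(S_T - K, 0):
  V(4,0) = 51.421172; V(4,1) = 15.850613; V(4,2) = 0.000000; V(4,3) = 0.000000; V(4,4) = 0.000000
Backward induction: V(k, i) = exp(-r*dt) * [p * V(k+1, i) + (1-p) * V(k+1, i+1)]; then take max(V_cont, immediate exercise) for American.
  V(3,0) = exp(-r*dt) * [p*51.421172 + (1-p)*15.850613] = 32.724372; exercise = 32.520676; V(3,0) = max -> 32.724372
  V(3,1) = exp(-r*dt) * [p*15.850613 + (1-p)*0.000000] = 7.532355; exercise = 1.147771; V(3,1) = max -> 7.532355
  V(3,2) = exp(-r*dt) * [p*0.000000 + (1-p)*0.000000] = 0.000000; exercise = 0.000000; V(3,2) = max -> 0.000000
  V(3,3) = exp(-r*dt) * [p*0.000000 + (1-p)*0.000000] = 0.000000; exercise = 0.000000; V(3,3) = max -> 0.000000
  V(2,0) = exp(-r*dt) * [p*32.724372 + (1-p)*7.532355] = 19.489719; exercise = 15.850613; V(2,0) = max -> 19.489719
  V(2,1) = exp(-r*dt) * [p*7.532355 + (1-p)*0.000000] = 3.579443; exercise = 0.000000; V(2,1) = max -> 3.579443
  V(2,2) = exp(-r*dt) * [p*0.000000 + (1-p)*0.000000] = 0.000000; exercise = 0.000000; V(2,2) = max -> 0.000000
  V(1,0) = exp(-r*dt) * [p*19.489719 + (1-p)*3.579443] = 11.133445; exercise = 1.147771; V(1,0) = max -> 11.133445
  V(1,1) = exp(-r*dt) * [p*3.579443 + (1-p)*0.000000] = 1.700984; exercise = 0.000000; V(1,1) = max -> 1.700984
  V(0,0) = exp(-r*dt) * [p*11.133445 + (1-p)*1.700984] = 6.180188; exercise = 0.000000; V(0,0) = max -> 6.180188

Answer: Price = V(0,0) = 6.1802


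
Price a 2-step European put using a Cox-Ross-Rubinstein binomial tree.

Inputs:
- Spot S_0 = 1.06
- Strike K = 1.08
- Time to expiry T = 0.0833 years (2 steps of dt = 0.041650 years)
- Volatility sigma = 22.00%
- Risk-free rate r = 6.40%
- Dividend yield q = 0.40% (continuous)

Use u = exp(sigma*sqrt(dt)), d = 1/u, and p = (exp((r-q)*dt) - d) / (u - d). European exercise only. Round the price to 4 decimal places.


Answer: Price = V(0,0) = 0.0357

Derivation:
dt = T/N = 0.041650
u = exp(sigma*sqrt(dt)) = 1.045922; d = 1/u = 0.956095
p = (exp((r-q)*dt) - d) / (u - d) = 0.516632
Discount per step: exp(-r*dt) = 0.997338
Stock lattice S(k, i) with i counting down-moves:
  k=0: S(0,0) = 1.0600
  k=1: S(1,0) = 1.1087; S(1,1) = 1.0135
  k=2: S(2,0) = 1.1596; S(2,1) = 1.0600; S(2,2) = 0.9690
Terminal payoffs V(N, i) = max(K - S_T, 0):
  V(2,0) = 0.000000; V(2,1) = 0.020000; V(2,2) = 0.111036
Backward induction: V(k, i) = exp(-r*dt) * [p * V(k+1, i) + (1-p) * V(k+1, i+1)].
  V(1,0) = exp(-r*dt) * [p*0.000000 + (1-p)*0.020000] = 0.009642
  V(1,1) = exp(-r*dt) * [p*0.020000 + (1-p)*0.111036] = 0.063833
  V(0,0) = exp(-r*dt) * [p*0.009642 + (1-p)*0.063833] = 0.035741
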